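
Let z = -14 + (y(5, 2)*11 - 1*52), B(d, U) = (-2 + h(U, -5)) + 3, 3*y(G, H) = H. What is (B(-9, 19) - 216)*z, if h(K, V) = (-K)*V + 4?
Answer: 20416/3 ≈ 6805.3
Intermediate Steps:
y(G, H) = H/3
h(K, V) = 4 - K*V (h(K, V) = -K*V + 4 = 4 - K*V)
B(d, U) = 5 + 5*U (B(d, U) = (-2 + (4 - 1*U*(-5))) + 3 = (-2 + (4 + 5*U)) + 3 = (2 + 5*U) + 3 = 5 + 5*U)
z = -176/3 (z = -14 + (((1/3)*2)*11 - 1*52) = -14 + ((2/3)*11 - 52) = -14 + (22/3 - 52) = -14 - 134/3 = -176/3 ≈ -58.667)
(B(-9, 19) - 216)*z = ((5 + 5*19) - 216)*(-176/3) = ((5 + 95) - 216)*(-176/3) = (100 - 216)*(-176/3) = -116*(-176/3) = 20416/3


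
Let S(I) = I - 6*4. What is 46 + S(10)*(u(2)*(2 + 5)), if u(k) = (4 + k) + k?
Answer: -738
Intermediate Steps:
S(I) = -24 + I (S(I) = I - 1*24 = I - 24 = -24 + I)
u(k) = 4 + 2*k
46 + S(10)*(u(2)*(2 + 5)) = 46 + (-24 + 10)*((4 + 2*2)*(2 + 5)) = 46 - 14*(4 + 4)*7 = 46 - 112*7 = 46 - 14*56 = 46 - 784 = -738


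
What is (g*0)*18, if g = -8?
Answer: 0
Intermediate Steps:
(g*0)*18 = -8*0*18 = 0*18 = 0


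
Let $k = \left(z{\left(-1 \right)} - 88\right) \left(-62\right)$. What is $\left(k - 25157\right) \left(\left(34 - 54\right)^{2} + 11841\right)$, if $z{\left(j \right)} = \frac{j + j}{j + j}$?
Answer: $-241918883$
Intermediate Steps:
$z{\left(j \right)} = 1$ ($z{\left(j \right)} = \frac{2 j}{2 j} = 2 j \frac{1}{2 j} = 1$)
$k = 5394$ ($k = \left(1 - 88\right) \left(-62\right) = \left(-87\right) \left(-62\right) = 5394$)
$\left(k - 25157\right) \left(\left(34 - 54\right)^{2} + 11841\right) = \left(5394 - 25157\right) \left(\left(34 - 54\right)^{2} + 11841\right) = - 19763 \left(\left(34 - 54\right)^{2} + 11841\right) = - 19763 \left(\left(-20\right)^{2} + 11841\right) = - 19763 \left(400 + 11841\right) = \left(-19763\right) 12241 = -241918883$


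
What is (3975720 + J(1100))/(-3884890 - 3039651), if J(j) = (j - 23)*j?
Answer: -5160420/6924541 ≈ -0.74524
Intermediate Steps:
J(j) = j*(-23 + j) (J(j) = (-23 + j)*j = j*(-23 + j))
(3975720 + J(1100))/(-3884890 - 3039651) = (3975720 + 1100*(-23 + 1100))/(-3884890 - 3039651) = (3975720 + 1100*1077)/(-6924541) = (3975720 + 1184700)*(-1/6924541) = 5160420*(-1/6924541) = -5160420/6924541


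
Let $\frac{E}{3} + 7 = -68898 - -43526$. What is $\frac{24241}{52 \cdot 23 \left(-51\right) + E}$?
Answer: $- \frac{24241}{137133} \approx -0.17677$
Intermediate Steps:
$E = -76137$ ($E = -21 + 3 \left(-68898 - -43526\right) = -21 + 3 \left(-68898 + 43526\right) = -21 + 3 \left(-25372\right) = -21 - 76116 = -76137$)
$\frac{24241}{52 \cdot 23 \left(-51\right) + E} = \frac{24241}{52 \cdot 23 \left(-51\right) - 76137} = \frac{24241}{1196 \left(-51\right) - 76137} = \frac{24241}{-60996 - 76137} = \frac{24241}{-137133} = 24241 \left(- \frac{1}{137133}\right) = - \frac{24241}{137133}$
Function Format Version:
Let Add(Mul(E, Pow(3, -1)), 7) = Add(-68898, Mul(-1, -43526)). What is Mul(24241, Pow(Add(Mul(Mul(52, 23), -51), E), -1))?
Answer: Rational(-24241, 137133) ≈ -0.17677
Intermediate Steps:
E = -76137 (E = Add(-21, Mul(3, Add(-68898, Mul(-1, -43526)))) = Add(-21, Mul(3, Add(-68898, 43526))) = Add(-21, Mul(3, -25372)) = Add(-21, -76116) = -76137)
Mul(24241, Pow(Add(Mul(Mul(52, 23), -51), E), -1)) = Mul(24241, Pow(Add(Mul(Mul(52, 23), -51), -76137), -1)) = Mul(24241, Pow(Add(Mul(1196, -51), -76137), -1)) = Mul(24241, Pow(Add(-60996, -76137), -1)) = Mul(24241, Pow(-137133, -1)) = Mul(24241, Rational(-1, 137133)) = Rational(-24241, 137133)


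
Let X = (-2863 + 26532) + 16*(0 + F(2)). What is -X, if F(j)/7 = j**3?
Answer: -24565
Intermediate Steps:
F(j) = 7*j**3
X = 24565 (X = (-2863 + 26532) + 16*(0 + 7*2**3) = 23669 + 16*(0 + 7*8) = 23669 + 16*(0 + 56) = 23669 + 16*56 = 23669 + 896 = 24565)
-X = -1*24565 = -24565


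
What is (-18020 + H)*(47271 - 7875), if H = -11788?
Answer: -1174315968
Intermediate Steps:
(-18020 + H)*(47271 - 7875) = (-18020 - 11788)*(47271 - 7875) = -29808*39396 = -1174315968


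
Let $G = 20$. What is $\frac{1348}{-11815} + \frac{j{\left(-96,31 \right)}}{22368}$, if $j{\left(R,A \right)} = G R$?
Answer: $- \frac{550384}{2752895} \approx -0.19993$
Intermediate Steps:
$j{\left(R,A \right)} = 20 R$
$\frac{1348}{-11815} + \frac{j{\left(-96,31 \right)}}{22368} = \frac{1348}{-11815} + \frac{20 \left(-96\right)}{22368} = 1348 \left(- \frac{1}{11815}\right) - \frac{20}{233} = - \frac{1348}{11815} - \frac{20}{233} = - \frac{550384}{2752895}$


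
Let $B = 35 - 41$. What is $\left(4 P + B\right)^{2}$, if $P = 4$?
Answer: $100$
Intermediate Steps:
$B = -6$
$\left(4 P + B\right)^{2} = \left(4 \cdot 4 - 6\right)^{2} = \left(16 - 6\right)^{2} = 10^{2} = 100$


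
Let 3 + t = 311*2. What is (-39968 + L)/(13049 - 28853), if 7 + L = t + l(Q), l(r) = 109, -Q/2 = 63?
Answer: 39247/15804 ≈ 2.4834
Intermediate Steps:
Q = -126 (Q = -2*63 = -126)
t = 619 (t = -3 + 311*2 = -3 + 622 = 619)
L = 721 (L = -7 + (619 + 109) = -7 + 728 = 721)
(-39968 + L)/(13049 - 28853) = (-39968 + 721)/(13049 - 28853) = -39247/(-15804) = -39247*(-1/15804) = 39247/15804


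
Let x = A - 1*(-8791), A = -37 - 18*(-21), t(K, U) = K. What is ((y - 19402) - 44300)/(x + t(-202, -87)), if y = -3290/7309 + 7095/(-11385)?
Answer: -32126797639/4503586530 ≈ -7.1336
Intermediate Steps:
y = -541297/504321 (y = -3290*1/7309 + 7095*(-1/11385) = -3290/7309 - 43/69 = -541297/504321 ≈ -1.0733)
A = 341 (A = -37 + 378 = 341)
x = 9132 (x = 341 - 1*(-8791) = 341 + 8791 = 9132)
((y - 19402) - 44300)/(x + t(-202, -87)) = ((-541297/504321 - 19402) - 44300)/(9132 - 202) = (-9785377339/504321 - 44300)/8930 = -32126797639/504321*1/8930 = -32126797639/4503586530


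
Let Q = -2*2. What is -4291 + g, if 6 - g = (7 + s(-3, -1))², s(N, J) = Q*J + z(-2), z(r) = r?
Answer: -4366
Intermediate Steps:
Q = -4
s(N, J) = -2 - 4*J (s(N, J) = -4*J - 2 = -2 - 4*J)
g = -75 (g = 6 - (7 + (-2 - 4*(-1)))² = 6 - (7 + (-2 + 4))² = 6 - (7 + 2)² = 6 - 1*9² = 6 - 1*81 = 6 - 81 = -75)
-4291 + g = -4291 - 75 = -4366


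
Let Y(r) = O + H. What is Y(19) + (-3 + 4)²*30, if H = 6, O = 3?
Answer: 39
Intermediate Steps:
Y(r) = 9 (Y(r) = 3 + 6 = 9)
Y(19) + (-3 + 4)²*30 = 9 + (-3 + 4)²*30 = 9 + 1²*30 = 9 + 1*30 = 9 + 30 = 39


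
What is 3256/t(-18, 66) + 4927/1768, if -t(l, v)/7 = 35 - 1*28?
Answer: -424245/6664 ≈ -63.662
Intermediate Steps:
t(l, v) = -49 (t(l, v) = -7*(35 - 1*28) = -7*(35 - 28) = -7*7 = -49)
3256/t(-18, 66) + 4927/1768 = 3256/(-49) + 4927/1768 = 3256*(-1/49) + 4927*(1/1768) = -3256/49 + 379/136 = -424245/6664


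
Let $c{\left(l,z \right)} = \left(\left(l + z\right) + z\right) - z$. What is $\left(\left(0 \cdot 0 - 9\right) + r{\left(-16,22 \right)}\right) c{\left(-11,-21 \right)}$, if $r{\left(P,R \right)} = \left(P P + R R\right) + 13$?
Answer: $-23808$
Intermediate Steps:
$r{\left(P,R \right)} = 13 + P^{2} + R^{2}$ ($r{\left(P,R \right)} = \left(P^{2} + R^{2}\right) + 13 = 13 + P^{2} + R^{2}$)
$c{\left(l,z \right)} = l + z$ ($c{\left(l,z \right)} = \left(l + 2 z\right) - z = l + z$)
$\left(\left(0 \cdot 0 - 9\right) + r{\left(-16,22 \right)}\right) c{\left(-11,-21 \right)} = \left(\left(0 \cdot 0 - 9\right) + \left(13 + \left(-16\right)^{2} + 22^{2}\right)\right) \left(-11 - 21\right) = \left(\left(0 - 9\right) + \left(13 + 256 + 484\right)\right) \left(-32\right) = \left(-9 + 753\right) \left(-32\right) = 744 \left(-32\right) = -23808$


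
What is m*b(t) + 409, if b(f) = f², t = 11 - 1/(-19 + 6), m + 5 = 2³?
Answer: 131329/169 ≈ 777.09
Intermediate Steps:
m = 3 (m = -5 + 2³ = -5 + 8 = 3)
t = 144/13 (t = 11 - 1/(-13) = 11 - 1*(-1/13) = 11 + 1/13 = 144/13 ≈ 11.077)
m*b(t) + 409 = 3*(144/13)² + 409 = 3*(20736/169) + 409 = 62208/169 + 409 = 131329/169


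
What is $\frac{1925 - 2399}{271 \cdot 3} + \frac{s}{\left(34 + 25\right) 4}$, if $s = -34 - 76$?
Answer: $- \frac{33549}{31978} \approx -1.0491$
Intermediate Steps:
$s = -110$ ($s = -34 - 76 = -110$)
$\frac{1925 - 2399}{271 \cdot 3} + \frac{s}{\left(34 + 25\right) 4} = \frac{1925 - 2399}{271 \cdot 3} - \frac{110}{\left(34 + 25\right) 4} = \frac{1925 - 2399}{813} - \frac{110}{59 \cdot 4} = \left(-474\right) \frac{1}{813} - \frac{110}{236} = - \frac{158}{271} - \frac{55}{118} = - \frac{33549}{31978}$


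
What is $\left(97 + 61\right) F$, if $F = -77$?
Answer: $-12166$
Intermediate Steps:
$\left(97 + 61\right) F = \left(97 + 61\right) \left(-77\right) = 158 \left(-77\right) = -12166$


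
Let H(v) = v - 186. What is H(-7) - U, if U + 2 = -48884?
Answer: 48693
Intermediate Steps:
U = -48886 (U = -2 - 48884 = -48886)
H(v) = -186 + v
H(-7) - U = (-186 - 7) - 1*(-48886) = -193 + 48886 = 48693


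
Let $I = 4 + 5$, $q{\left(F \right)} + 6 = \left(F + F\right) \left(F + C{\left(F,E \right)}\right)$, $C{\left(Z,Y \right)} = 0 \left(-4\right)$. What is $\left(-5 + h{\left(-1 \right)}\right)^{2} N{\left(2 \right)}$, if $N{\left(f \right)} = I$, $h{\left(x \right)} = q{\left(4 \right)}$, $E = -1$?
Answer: $3969$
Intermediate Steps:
$C{\left(Z,Y \right)} = 0$
$q{\left(F \right)} = -6 + 2 F^{2}$ ($q{\left(F \right)} = -6 + \left(F + F\right) \left(F + 0\right) = -6 + 2 F F = -6 + 2 F^{2}$)
$h{\left(x \right)} = 26$ ($h{\left(x \right)} = -6 + 2 \cdot 4^{2} = -6 + 2 \cdot 16 = -6 + 32 = 26$)
$I = 9$
$N{\left(f \right)} = 9$
$\left(-5 + h{\left(-1 \right)}\right)^{2} N{\left(2 \right)} = \left(-5 + 26\right)^{2} \cdot 9 = 21^{2} \cdot 9 = 441 \cdot 9 = 3969$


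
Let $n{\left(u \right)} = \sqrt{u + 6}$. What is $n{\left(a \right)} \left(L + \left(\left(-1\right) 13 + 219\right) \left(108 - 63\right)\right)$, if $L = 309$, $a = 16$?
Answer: $9579 \sqrt{22} \approx 44930.0$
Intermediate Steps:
$n{\left(u \right)} = \sqrt{6 + u}$
$n{\left(a \right)} \left(L + \left(\left(-1\right) 13 + 219\right) \left(108 - 63\right)\right) = \sqrt{6 + 16} \left(309 + \left(\left(-1\right) 13 + 219\right) \left(108 - 63\right)\right) = \sqrt{22} \left(309 + \left(-13 + 219\right) 45\right) = \sqrt{22} \left(309 + 206 \cdot 45\right) = \sqrt{22} \left(309 + 9270\right) = \sqrt{22} \cdot 9579 = 9579 \sqrt{22}$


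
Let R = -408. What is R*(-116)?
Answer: 47328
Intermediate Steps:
R*(-116) = -408*(-116) = 47328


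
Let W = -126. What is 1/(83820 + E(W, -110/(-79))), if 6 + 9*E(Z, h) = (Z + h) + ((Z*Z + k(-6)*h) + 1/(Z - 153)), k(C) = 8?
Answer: 198369/16974579215 ≈ 1.1686e-5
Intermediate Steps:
E(Z, h) = -⅔ + h + Z/9 + Z²/9 + 1/(9*(-153 + Z)) (E(Z, h) = -⅔ + ((Z + h) + ((Z*Z + 8*h) + 1/(Z - 153)))/9 = -⅔ + ((Z + h) + ((Z² + 8*h) + 1/(-153 + Z)))/9 = -⅔ + ((Z + h) + (Z² + 1/(-153 + Z) + 8*h))/9 = -⅔ + (Z + Z² + 1/(-153 + Z) + 9*h)/9 = -⅔ + (h + Z/9 + Z²/9 + 1/(9*(-153 + Z))) = -⅔ + h + Z/9 + Z²/9 + 1/(9*(-153 + Z)))
1/(83820 + E(W, -110/(-79))) = 1/(83820 + (919 + (-126)³ - (-151470)/(-79) - 159*(-126) - 152*(-126)² + 9*(-126)*(-110/(-79)))/(9*(-153 - 126))) = 1/(83820 + (⅑)*(919 - 2000376 - (-151470)*(-1)/79 + 20034 - 152*15876 + 9*(-126)*(-110*(-1/79)))/(-279)) = 1/(83820 + (⅑)*(-1/279)*(919 - 2000376 - 1377*110/79 + 20034 - 2413152 + 9*(-126)*(110/79))) = 1/(83820 + (⅑)*(-1/279)*(919 - 2000376 - 151470/79 + 20034 - 2413152 - 124740/79)) = 1/(83820 + (⅑)*(-1/279)*(-347289635/79)) = 1/(83820 + 347289635/198369) = 1/(16974579215/198369) = 198369/16974579215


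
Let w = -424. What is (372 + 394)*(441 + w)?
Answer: 13022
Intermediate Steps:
(372 + 394)*(441 + w) = (372 + 394)*(441 - 424) = 766*17 = 13022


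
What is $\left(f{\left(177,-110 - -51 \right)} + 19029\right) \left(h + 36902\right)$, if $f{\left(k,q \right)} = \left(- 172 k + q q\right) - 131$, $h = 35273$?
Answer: $-582091375$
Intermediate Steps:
$f{\left(k,q \right)} = -131 + q^{2} - 172 k$ ($f{\left(k,q \right)} = \left(- 172 k + q^{2}\right) - 131 = \left(q^{2} - 172 k\right) - 131 = -131 + q^{2} - 172 k$)
$\left(f{\left(177,-110 - -51 \right)} + 19029\right) \left(h + 36902\right) = \left(\left(-131 + \left(-110 - -51\right)^{2} - 30444\right) + 19029\right) \left(35273 + 36902\right) = \left(\left(-131 + \left(-110 + 51\right)^{2} - 30444\right) + 19029\right) 72175 = \left(\left(-131 + \left(-59\right)^{2} - 30444\right) + 19029\right) 72175 = \left(\left(-131 + 3481 - 30444\right) + 19029\right) 72175 = \left(-27094 + 19029\right) 72175 = \left(-8065\right) 72175 = -582091375$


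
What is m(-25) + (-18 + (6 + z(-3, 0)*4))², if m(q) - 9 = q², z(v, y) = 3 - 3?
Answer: 778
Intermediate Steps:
z(v, y) = 0
m(q) = 9 + q²
m(-25) + (-18 + (6 + z(-3, 0)*4))² = (9 + (-25)²) + (-18 + (6 + 0*4))² = (9 + 625) + (-18 + (6 + 0))² = 634 + (-18 + 6)² = 634 + (-12)² = 634 + 144 = 778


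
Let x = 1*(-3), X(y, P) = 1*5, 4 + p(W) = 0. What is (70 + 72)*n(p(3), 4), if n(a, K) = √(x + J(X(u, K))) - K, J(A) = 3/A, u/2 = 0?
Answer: -568 + 284*I*√15/5 ≈ -568.0 + 219.99*I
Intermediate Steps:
u = 0 (u = 2*0 = 0)
p(W) = -4 (p(W) = -4 + 0 = -4)
X(y, P) = 5
x = -3
n(a, K) = -K + 2*I*√15/5 (n(a, K) = √(-3 + 3/5) - K = √(-3 + 3*(⅕)) - K = √(-3 + ⅗) - K = √(-12/5) - K = 2*I*√15/5 - K = -K + 2*I*√15/5)
(70 + 72)*n(p(3), 4) = (70 + 72)*(-1*4 + 2*I*√15/5) = 142*(-4 + 2*I*√15/5) = -568 + 284*I*√15/5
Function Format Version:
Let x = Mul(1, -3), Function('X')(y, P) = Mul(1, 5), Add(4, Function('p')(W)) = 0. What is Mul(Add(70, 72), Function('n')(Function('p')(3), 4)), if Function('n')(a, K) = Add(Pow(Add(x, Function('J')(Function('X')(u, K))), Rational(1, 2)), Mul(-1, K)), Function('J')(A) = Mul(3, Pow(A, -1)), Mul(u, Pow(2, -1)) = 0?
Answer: Add(-568, Mul(Rational(284, 5), I, Pow(15, Rational(1, 2)))) ≈ Add(-568.00, Mul(219.99, I))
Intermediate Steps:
u = 0 (u = Mul(2, 0) = 0)
Function('p')(W) = -4 (Function('p')(W) = Add(-4, 0) = -4)
Function('X')(y, P) = 5
x = -3
Function('n')(a, K) = Add(Mul(-1, K), Mul(Rational(2, 5), I, Pow(15, Rational(1, 2)))) (Function('n')(a, K) = Add(Pow(Add(-3, Mul(3, Pow(5, -1))), Rational(1, 2)), Mul(-1, K)) = Add(Pow(Add(-3, Mul(3, Rational(1, 5))), Rational(1, 2)), Mul(-1, K)) = Add(Pow(Add(-3, Rational(3, 5)), Rational(1, 2)), Mul(-1, K)) = Add(Pow(Rational(-12, 5), Rational(1, 2)), Mul(-1, K)) = Add(Mul(Rational(2, 5), I, Pow(15, Rational(1, 2))), Mul(-1, K)) = Add(Mul(-1, K), Mul(Rational(2, 5), I, Pow(15, Rational(1, 2)))))
Mul(Add(70, 72), Function('n')(Function('p')(3), 4)) = Mul(Add(70, 72), Add(Mul(-1, 4), Mul(Rational(2, 5), I, Pow(15, Rational(1, 2))))) = Mul(142, Add(-4, Mul(Rational(2, 5), I, Pow(15, Rational(1, 2))))) = Add(-568, Mul(Rational(284, 5), I, Pow(15, Rational(1, 2))))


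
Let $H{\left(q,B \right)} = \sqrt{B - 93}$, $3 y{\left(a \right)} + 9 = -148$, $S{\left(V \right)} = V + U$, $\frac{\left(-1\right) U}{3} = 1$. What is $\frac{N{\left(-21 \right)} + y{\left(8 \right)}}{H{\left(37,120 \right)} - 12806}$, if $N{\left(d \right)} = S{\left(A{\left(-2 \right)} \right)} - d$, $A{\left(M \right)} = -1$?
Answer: $\frac{1357436}{491980827} + \frac{106 \sqrt{3}}{163993609} \approx 0.0027602$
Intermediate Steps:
$U = -3$ ($U = \left(-3\right) 1 = -3$)
$S{\left(V \right)} = -3 + V$ ($S{\left(V \right)} = V - 3 = -3 + V$)
$y{\left(a \right)} = - \frac{157}{3}$ ($y{\left(a \right)} = -3 + \frac{1}{3} \left(-148\right) = -3 - \frac{148}{3} = - \frac{157}{3}$)
$H{\left(q,B \right)} = \sqrt{-93 + B}$
$N{\left(d \right)} = -4 - d$ ($N{\left(d \right)} = \left(-3 - 1\right) - d = -4 - d$)
$\frac{N{\left(-21 \right)} + y{\left(8 \right)}}{H{\left(37,120 \right)} - 12806} = \frac{\left(-4 - -21\right) - \frac{157}{3}}{\sqrt{-93 + 120} - 12806} = \frac{\left(-4 + 21\right) - \frac{157}{3}}{\sqrt{27} - 12806} = \frac{17 - \frac{157}{3}}{3 \sqrt{3} - 12806} = - \frac{106}{3 \left(-12806 + 3 \sqrt{3}\right)}$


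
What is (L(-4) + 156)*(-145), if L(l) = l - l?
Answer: -22620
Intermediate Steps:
L(l) = 0
(L(-4) + 156)*(-145) = (0 + 156)*(-145) = 156*(-145) = -22620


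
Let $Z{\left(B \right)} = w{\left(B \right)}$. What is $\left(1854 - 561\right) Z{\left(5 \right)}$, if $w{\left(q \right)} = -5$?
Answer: $-6465$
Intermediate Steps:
$Z{\left(B \right)} = -5$
$\left(1854 - 561\right) Z{\left(5 \right)} = \left(1854 - 561\right) \left(-5\right) = 1293 \left(-5\right) = -6465$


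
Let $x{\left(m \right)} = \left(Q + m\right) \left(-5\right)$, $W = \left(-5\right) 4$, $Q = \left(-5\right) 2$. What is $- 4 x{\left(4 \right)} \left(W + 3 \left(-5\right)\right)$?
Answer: $4200$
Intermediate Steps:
$Q = -10$
$W = -20$
$x{\left(m \right)} = 50 - 5 m$ ($x{\left(m \right)} = \left(-10 + m\right) \left(-5\right) = 50 - 5 m$)
$- 4 x{\left(4 \right)} \left(W + 3 \left(-5\right)\right) = - 4 \left(50 - 20\right) \left(-20 + 3 \left(-5\right)\right) = - 4 \left(50 - 20\right) \left(-20 - 15\right) = \left(-4\right) 30 \left(-35\right) = \left(-120\right) \left(-35\right) = 4200$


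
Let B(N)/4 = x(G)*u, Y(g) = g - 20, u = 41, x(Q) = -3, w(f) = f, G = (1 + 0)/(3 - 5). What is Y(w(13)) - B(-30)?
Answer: 485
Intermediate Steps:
G = -½ (G = 1/(-2) = 1*(-½) = -½ ≈ -0.50000)
Y(g) = -20 + g
B(N) = -492 (B(N) = 4*(-3*41) = 4*(-123) = -492)
Y(w(13)) - B(-30) = (-20 + 13) - 1*(-492) = -7 + 492 = 485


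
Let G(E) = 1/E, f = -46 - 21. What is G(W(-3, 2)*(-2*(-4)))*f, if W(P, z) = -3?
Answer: 67/24 ≈ 2.7917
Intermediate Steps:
f = -67
G(W(-3, 2)*(-2*(-4)))*f = -67/(-(-6)*(-4)) = -67/(-3*8) = -67/(-24) = -1/24*(-67) = 67/24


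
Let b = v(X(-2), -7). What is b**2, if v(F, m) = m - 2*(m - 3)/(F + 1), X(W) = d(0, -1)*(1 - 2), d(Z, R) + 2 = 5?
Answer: 289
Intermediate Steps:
d(Z, R) = 3 (d(Z, R) = -2 + 5 = 3)
X(W) = -3 (X(W) = 3*(1 - 2) = 3*(-1) = -3)
v(F, m) = m - 2*(-3 + m)/(1 + F)
b = -17 (b = (6 - 1*(-7) - 3*(-7))/(1 - 3) = (6 + 7 + 21)/(-2) = -1/2*34 = -17)
b**2 = (-17)**2 = 289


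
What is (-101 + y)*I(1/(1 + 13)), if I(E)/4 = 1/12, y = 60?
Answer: -41/3 ≈ -13.667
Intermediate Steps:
I(E) = ⅓ (I(E) = 4/12 = 4*(1/12) = ⅓)
(-101 + y)*I(1/(1 + 13)) = (-101 + 60)*(⅓) = -41*⅓ = -41/3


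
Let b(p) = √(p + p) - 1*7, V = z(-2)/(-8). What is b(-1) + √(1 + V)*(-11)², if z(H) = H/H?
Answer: -7 + 121*√14/4 + I*√2 ≈ 106.19 + 1.4142*I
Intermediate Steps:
z(H) = 1
V = -⅛ (V = 1/(-8) = 1*(-⅛) = -⅛ ≈ -0.12500)
b(p) = -7 + √2*√p (b(p) = √(2*p) - 7 = √2*√p - 7 = -7 + √2*√p)
b(-1) + √(1 + V)*(-11)² = (-7 + √2*√(-1)) + √(1 - ⅛)*(-11)² = (-7 + √2*I) + √(7/8)*121 = (-7 + I*√2) + (√14/4)*121 = (-7 + I*√2) + 121*√14/4 = -7 + 121*√14/4 + I*√2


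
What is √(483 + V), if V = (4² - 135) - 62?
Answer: √302 ≈ 17.378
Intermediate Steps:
V = -181 (V = (16 - 135) - 62 = -119 - 62 = -181)
√(483 + V) = √(483 - 181) = √302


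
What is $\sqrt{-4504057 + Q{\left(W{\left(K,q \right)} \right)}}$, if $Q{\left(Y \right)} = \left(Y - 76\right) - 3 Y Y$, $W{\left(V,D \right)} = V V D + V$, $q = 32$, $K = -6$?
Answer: $i \sqrt{4220248417} \approx 64963.0 i$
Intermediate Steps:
$W{\left(V,D \right)} = V + D V^{2}$ ($W{\left(V,D \right)} = V^{2} D + V = D V^{2} + V = V + D V^{2}$)
$Q{\left(Y \right)} = - 3 Y^{2} \left(-76 + Y\right)$ ($Q{\left(Y \right)} = \left(-76 + Y\right) \left(- 3 Y^{2}\right) = - 3 Y^{2} \left(-76 + Y\right)$)
$\sqrt{-4504057 + Q{\left(W{\left(K,q \right)} \right)}} = \sqrt{-4504057 + 3 \left(- 6 \left(1 + 32 \left(-6\right)\right)\right)^{2} \left(76 - - 6 \left(1 + 32 \left(-6\right)\right)\right)} = \sqrt{-4504057 + 3 \left(- 6 \left(1 - 192\right)\right)^{2} \left(76 - - 6 \left(1 - 192\right)\right)} = \sqrt{-4504057 + 3 \left(\left(-6\right) \left(-191\right)\right)^{2} \left(76 - \left(-6\right) \left(-191\right)\right)} = \sqrt{-4504057 + 3 \cdot 1146^{2} \left(76 - 1146\right)} = \sqrt{-4504057 + 3 \cdot 1313316 \left(76 - 1146\right)} = \sqrt{-4504057 + 3 \cdot 1313316 \left(-1070\right)} = \sqrt{-4504057 - 4215744360} = \sqrt{-4220248417} = i \sqrt{4220248417}$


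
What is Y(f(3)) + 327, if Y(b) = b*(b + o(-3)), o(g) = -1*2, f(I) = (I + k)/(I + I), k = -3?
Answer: 327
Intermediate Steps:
f(I) = (-3 + I)/(2*I) (f(I) = (I - 3)/(I + I) = (-3 + I)/((2*I)) = (-3 + I)*(1/(2*I)) = (-3 + I)/(2*I))
o(g) = -2
Y(b) = b*(-2 + b) (Y(b) = b*(b - 2) = b*(-2 + b))
Y(f(3)) + 327 = ((½)*(-3 + 3)/3)*(-2 + (½)*(-3 + 3)/3) + 327 = ((½)*(⅓)*0)*(-2 + (½)*(⅓)*0) + 327 = 0*(-2 + 0) + 327 = 0*(-2) + 327 = 0 + 327 = 327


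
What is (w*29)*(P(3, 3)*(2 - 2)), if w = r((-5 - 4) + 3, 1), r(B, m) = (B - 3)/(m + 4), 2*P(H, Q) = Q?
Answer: 0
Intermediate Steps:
P(H, Q) = Q/2
r(B, m) = (-3 + B)/(4 + m)
w = -9/5 (w = (-3 + ((-5 - 4) + 3))/(4 + 1) = (-3 + (-9 + 3))/5 = (-3 - 6)/5 = (⅕)*(-9) = -9/5 ≈ -1.8000)
(w*29)*(P(3, 3)*(2 - 2)) = (-9/5*29)*(((½)*3)*(2 - 2)) = -783*0/10 = -261/5*0 = 0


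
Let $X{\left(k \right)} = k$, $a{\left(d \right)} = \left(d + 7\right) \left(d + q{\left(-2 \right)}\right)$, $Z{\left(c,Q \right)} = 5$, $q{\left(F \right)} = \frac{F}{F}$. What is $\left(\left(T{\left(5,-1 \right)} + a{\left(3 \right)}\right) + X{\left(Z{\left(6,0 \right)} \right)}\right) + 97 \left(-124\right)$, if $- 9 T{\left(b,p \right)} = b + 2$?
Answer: $- \frac{107854}{9} \approx -11984.0$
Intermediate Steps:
$q{\left(F \right)} = 1$
$T{\left(b,p \right)} = - \frac{2}{9} - \frac{b}{9}$ ($T{\left(b,p \right)} = - \frac{b + 2}{9} = - \frac{2 + b}{9} = - \frac{2}{9} - \frac{b}{9}$)
$a{\left(d \right)} = \left(1 + d\right) \left(7 + d\right)$ ($a{\left(d \right)} = \left(d + 7\right) \left(d + 1\right) = \left(7 + d\right) \left(1 + d\right) = \left(1 + d\right) \left(7 + d\right)$)
$\left(\left(T{\left(5,-1 \right)} + a{\left(3 \right)}\right) + X{\left(Z{\left(6,0 \right)} \right)}\right) + 97 \left(-124\right) = \left(\left(\left(- \frac{2}{9} - \frac{5}{9}\right) + \left(7 + 3^{2} + 8 \cdot 3\right)\right) + 5\right) + 97 \left(-124\right) = \left(\left(\left(- \frac{2}{9} - \frac{5}{9}\right) + \left(7 + 9 + 24\right)\right) + 5\right) - 12028 = \left(\left(- \frac{7}{9} + 40\right) + 5\right) - 12028 = \left(\frac{353}{9} + 5\right) - 12028 = \frac{398}{9} - 12028 = - \frac{107854}{9}$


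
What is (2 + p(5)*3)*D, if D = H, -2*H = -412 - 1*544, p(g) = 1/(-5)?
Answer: 3346/5 ≈ 669.20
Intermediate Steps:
p(g) = -1/5
H = 478 (H = -(-412 - 1*544)/2 = -(-412 - 544)/2 = -1/2*(-956) = 478)
D = 478
(2 + p(5)*3)*D = (2 - 1/5*3)*478 = (2 - 3/5)*478 = (7/5)*478 = 3346/5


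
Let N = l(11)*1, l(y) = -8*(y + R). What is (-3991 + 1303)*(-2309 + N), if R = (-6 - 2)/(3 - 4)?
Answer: 6615168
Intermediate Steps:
R = 8 (R = -8/(-1) = -8*(-1) = 8)
l(y) = -64 - 8*y (l(y) = -8*(y + 8) = -8*(8 + y) = -64 - 8*y)
N = -152 (N = (-64 - 8*11)*1 = (-64 - 88)*1 = -152*1 = -152)
(-3991 + 1303)*(-2309 + N) = (-3991 + 1303)*(-2309 - 152) = -2688*(-2461) = 6615168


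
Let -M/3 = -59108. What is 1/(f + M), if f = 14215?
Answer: 1/191539 ≈ 5.2209e-6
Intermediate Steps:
M = 177324 (M = -3*(-59108) = 177324)
1/(f + M) = 1/(14215 + 177324) = 1/191539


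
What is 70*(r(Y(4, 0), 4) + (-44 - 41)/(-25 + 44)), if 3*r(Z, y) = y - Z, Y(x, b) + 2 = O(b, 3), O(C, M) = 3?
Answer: -4620/19 ≈ -243.16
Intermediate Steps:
Y(x, b) = 1 (Y(x, b) = -2 + 3 = 1)
r(Z, y) = -Z/3 + y/3 (r(Z, y) = (y - Z)/3 = -Z/3 + y/3)
70*(r(Y(4, 0), 4) + (-44 - 41)/(-25 + 44)) = 70*((-1/3*1 + (1/3)*4) + (-44 - 41)/(-25 + 44)) = 70*((-1/3 + 4/3) - 85/19) = 70*(1 - 85*1/19) = 70*(1 - 85/19) = 70*(-66/19) = -4620/19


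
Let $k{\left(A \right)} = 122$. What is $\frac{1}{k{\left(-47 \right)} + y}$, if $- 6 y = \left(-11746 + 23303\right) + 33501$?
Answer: $- \frac{3}{22163} \approx -0.00013536$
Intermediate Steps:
$y = - \frac{22529}{3}$ ($y = - \frac{\left(-11746 + 23303\right) + 33501}{6} = - \frac{11557 + 33501}{6} = \left(- \frac{1}{6}\right) 45058 = - \frac{22529}{3} \approx -7509.7$)
$\frac{1}{k{\left(-47 \right)} + y} = \frac{1}{122 - \frac{22529}{3}} = \frac{1}{- \frac{22163}{3}} = - \frac{3}{22163}$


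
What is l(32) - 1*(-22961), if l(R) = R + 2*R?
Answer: 23057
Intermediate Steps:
l(R) = 3*R
l(32) - 1*(-22961) = 3*32 - 1*(-22961) = 96 + 22961 = 23057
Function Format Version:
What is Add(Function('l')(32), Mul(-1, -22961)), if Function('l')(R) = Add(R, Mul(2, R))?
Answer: 23057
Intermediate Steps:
Function('l')(R) = Mul(3, R)
Add(Function('l')(32), Mul(-1, -22961)) = Add(Mul(3, 32), Mul(-1, -22961)) = Add(96, 22961) = 23057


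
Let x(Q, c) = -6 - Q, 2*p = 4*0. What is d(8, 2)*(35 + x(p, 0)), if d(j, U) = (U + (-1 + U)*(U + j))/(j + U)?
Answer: 174/5 ≈ 34.800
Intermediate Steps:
p = 0 (p = (4*0)/2 = (1/2)*0 = 0)
d(j, U) = (U + (-1 + U)*(U + j))/(U + j)
d(8, 2)*(35 + x(p, 0)) = ((2**2 - 1*8 + 2*8)/(2 + 8))*(35 + (-6 - 1*0)) = ((4 - 8 + 16)/10)*(35 + (-6 + 0)) = ((1/10)*12)*(35 - 6) = (6/5)*29 = 174/5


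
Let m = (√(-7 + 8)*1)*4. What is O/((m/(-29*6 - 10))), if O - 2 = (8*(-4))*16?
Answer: 23460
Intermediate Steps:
m = 4 (m = (√1*1)*4 = (1*1)*4 = 1*4 = 4)
O = -510 (O = 2 + (8*(-4))*16 = 2 - 32*16 = 2 - 512 = -510)
O/((m/(-29*6 - 10))) = -510/(4/(-29*6 - 10)) = -510/(4/(-174 - 10)) = -510/(4/(-184)) = -510/(4*(-1/184)) = -510/(-1/46) = -510*(-46) = 23460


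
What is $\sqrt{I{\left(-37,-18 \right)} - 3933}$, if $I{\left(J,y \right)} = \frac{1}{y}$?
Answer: $\frac{i \sqrt{141590}}{6} \approx 62.714 i$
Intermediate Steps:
$\sqrt{I{\left(-37,-18 \right)} - 3933} = \sqrt{\frac{1}{-18} - 3933} = \sqrt{- \frac{1}{18} - 3933} = \sqrt{- \frac{70795}{18}} = \frac{i \sqrt{141590}}{6}$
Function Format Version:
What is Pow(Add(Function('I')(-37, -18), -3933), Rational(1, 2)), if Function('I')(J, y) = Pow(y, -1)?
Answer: Mul(Rational(1, 6), I, Pow(141590, Rational(1, 2))) ≈ Mul(62.714, I)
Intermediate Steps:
Pow(Add(Function('I')(-37, -18), -3933), Rational(1, 2)) = Pow(Add(Pow(-18, -1), -3933), Rational(1, 2)) = Pow(Add(Rational(-1, 18), -3933), Rational(1, 2)) = Pow(Rational(-70795, 18), Rational(1, 2)) = Mul(Rational(1, 6), I, Pow(141590, Rational(1, 2)))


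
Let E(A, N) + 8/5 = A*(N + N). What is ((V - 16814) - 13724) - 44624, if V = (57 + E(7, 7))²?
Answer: -1290761/25 ≈ -51630.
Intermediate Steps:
E(A, N) = -8/5 + 2*A*N (E(A, N) = -8/5 + A*(N + N) = -8/5 + A*(2*N) = -8/5 + 2*A*N)
V = 588289/25 (V = (57 + (-8/5 + 2*7*7))² = (57 + (-8/5 + 98))² = (57 + 482/5)² = (767/5)² = 588289/25 ≈ 23532.)
((V - 16814) - 13724) - 44624 = ((588289/25 - 16814) - 13724) - 44624 = (167939/25 - 13724) - 44624 = -175161/25 - 44624 = -1290761/25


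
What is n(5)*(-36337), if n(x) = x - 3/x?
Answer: -799414/5 ≈ -1.5988e+5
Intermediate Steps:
n(5)*(-36337) = (5 - 3/5)*(-36337) = (5 - 3*⅕)*(-36337) = (5 - ⅗)*(-36337) = (22/5)*(-36337) = -799414/5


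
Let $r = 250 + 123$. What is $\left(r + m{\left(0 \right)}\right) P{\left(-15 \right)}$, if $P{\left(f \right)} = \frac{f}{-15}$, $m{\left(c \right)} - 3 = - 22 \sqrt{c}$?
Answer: $376$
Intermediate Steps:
$r = 373$
$m{\left(c \right)} = 3 - 22 \sqrt{c}$
$P{\left(f \right)} = - \frac{f}{15}$ ($P{\left(f \right)} = f \left(- \frac{1}{15}\right) = - \frac{f}{15}$)
$\left(r + m{\left(0 \right)}\right) P{\left(-15 \right)} = \left(373 + \left(3 - 22 \sqrt{0}\right)\right) \left(\left(- \frac{1}{15}\right) \left(-15\right)\right) = \left(373 + \left(3 - 0\right)\right) 1 = \left(373 + \left(3 + 0\right)\right) 1 = \left(373 + 3\right) 1 = 376 \cdot 1 = 376$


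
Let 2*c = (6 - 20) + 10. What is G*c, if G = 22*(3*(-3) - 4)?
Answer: 572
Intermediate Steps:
c = -2 (c = ((6 - 20) + 10)/2 = (-14 + 10)/2 = (½)*(-4) = -2)
G = -286 (G = 22*(-9 - 4) = 22*(-13) = -286)
G*c = -286*(-2) = 572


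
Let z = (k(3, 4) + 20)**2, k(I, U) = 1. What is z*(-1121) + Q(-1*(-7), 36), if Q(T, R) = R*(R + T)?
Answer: -492813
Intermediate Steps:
z = 441 (z = (1 + 20)**2 = 21**2 = 441)
z*(-1121) + Q(-1*(-7), 36) = 441*(-1121) + 36*(36 - 1*(-7)) = -494361 + 36*(36 + 7) = -494361 + 36*43 = -494361 + 1548 = -492813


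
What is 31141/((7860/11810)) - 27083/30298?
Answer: 278566011005/5953557 ≈ 46790.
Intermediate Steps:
31141/((7860/11810)) - 27083/30298 = 31141/((7860*(1/11810))) - 27083*1/30298 = 31141/(786/1181) - 27083/30298 = 31141*(1181/786) - 27083/30298 = 36777521/786 - 27083/30298 = 278566011005/5953557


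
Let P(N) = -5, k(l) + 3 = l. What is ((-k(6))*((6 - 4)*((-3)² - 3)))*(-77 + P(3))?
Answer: 2952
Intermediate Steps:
k(l) = -3 + l
((-k(6))*((6 - 4)*((-3)² - 3)))*(-77 + P(3)) = ((-(-3 + 6))*((6 - 4)*((-3)² - 3)))*(-77 - 5) = ((-1*3)*(2*(9 - 3)))*(-82) = -6*6*(-82) = -3*12*(-82) = -36*(-82) = 2952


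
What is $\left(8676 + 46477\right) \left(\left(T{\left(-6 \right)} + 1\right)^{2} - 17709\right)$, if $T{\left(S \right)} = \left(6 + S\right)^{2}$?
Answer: $-976649324$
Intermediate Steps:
$\left(8676 + 46477\right) \left(\left(T{\left(-6 \right)} + 1\right)^{2} - 17709\right) = \left(8676 + 46477\right) \left(\left(\left(6 - 6\right)^{2} + 1\right)^{2} - 17709\right) = 55153 \left(\left(0^{2} + 1\right)^{2} - 17709\right) = 55153 \left(\left(0 + 1\right)^{2} - 17709\right) = 55153 \left(1^{2} - 17709\right) = 55153 \left(1 - 17709\right) = 55153 \left(-17708\right) = -976649324$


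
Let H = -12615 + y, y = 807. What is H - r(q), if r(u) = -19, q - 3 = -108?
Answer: -11789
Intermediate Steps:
q = -105 (q = 3 - 108 = -105)
H = -11808 (H = -12615 + 807 = -11808)
H - r(q) = -11808 - 1*(-19) = -11808 + 19 = -11789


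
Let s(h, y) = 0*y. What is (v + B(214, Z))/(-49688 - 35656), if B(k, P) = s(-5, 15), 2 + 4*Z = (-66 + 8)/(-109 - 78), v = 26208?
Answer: -39/127 ≈ -0.30709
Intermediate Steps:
s(h, y) = 0
Z = -79/187 (Z = -½ + ((-66 + 8)/(-109 - 78))/4 = -½ + (-58/(-187))/4 = -½ + (-58*(-1/187))/4 = -½ + (¼)*(58/187) = -½ + 29/374 = -79/187 ≈ -0.42246)
B(k, P) = 0
(v + B(214, Z))/(-49688 - 35656) = (26208 + 0)/(-49688 - 35656) = 26208/(-85344) = 26208*(-1/85344) = -39/127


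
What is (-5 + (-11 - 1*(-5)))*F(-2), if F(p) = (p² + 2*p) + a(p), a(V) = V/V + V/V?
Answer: -22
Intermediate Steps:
a(V) = 2 (a(V) = 1 + 1 = 2)
F(p) = 2 + p² + 2*p (F(p) = (p² + 2*p) + 2 = 2 + p² + 2*p)
(-5 + (-11 - 1*(-5)))*F(-2) = (-5 + (-11 - 1*(-5)))*(2 + (-2)² + 2*(-2)) = (-5 + (-11 + 5))*(2 + 4 - 4) = (-5 - 6)*2 = -11*2 = -22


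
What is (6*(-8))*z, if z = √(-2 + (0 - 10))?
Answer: -96*I*√3 ≈ -166.28*I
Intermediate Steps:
z = 2*I*√3 (z = √(-2 - 10) = √(-12) = 2*I*√3 ≈ 3.4641*I)
(6*(-8))*z = (6*(-8))*(2*I*√3) = -96*I*√3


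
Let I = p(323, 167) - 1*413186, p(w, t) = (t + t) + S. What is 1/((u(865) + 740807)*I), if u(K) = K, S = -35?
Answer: -1/306226727064 ≈ -3.2656e-12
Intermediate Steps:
p(w, t) = -35 + 2*t (p(w, t) = (t + t) - 35 = 2*t - 35 = -35 + 2*t)
I = -412887 (I = (-35 + 2*167) - 1*413186 = (-35 + 334) - 413186 = 299 - 413186 = -412887)
1/((u(865) + 740807)*I) = 1/((865 + 740807)*(-412887)) = -1/412887/741672 = (1/741672)*(-1/412887) = -1/306226727064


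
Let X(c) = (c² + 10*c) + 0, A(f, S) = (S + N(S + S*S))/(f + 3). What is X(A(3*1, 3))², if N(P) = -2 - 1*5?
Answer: 3136/81 ≈ 38.716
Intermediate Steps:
N(P) = -7 (N(P) = -2 - 5 = -7)
A(f, S) = (-7 + S)/(3 + f) (A(f, S) = (S - 7)/(f + 3) = (-7 + S)/(3 + f))
X(c) = c² + 10*c
X(A(3*1, 3))² = (((-7 + 3)/(3 + 3*1))*(10 + (-7 + 3)/(3 + 3*1)))² = ((-4/(3 + 3))*(10 - 4/(3 + 3)))² = ((-4/6)*(10 - 4/6))² = (((⅙)*(-4))*(10 + (⅙)*(-4)))² = (-2*(10 - ⅔)/3)² = (-⅔*28/3)² = (-56/9)² = 3136/81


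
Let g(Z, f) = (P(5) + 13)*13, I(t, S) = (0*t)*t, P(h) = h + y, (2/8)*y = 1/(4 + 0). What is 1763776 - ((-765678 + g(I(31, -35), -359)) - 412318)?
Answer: 2941525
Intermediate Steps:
y = 1 (y = 4/(4 + 0) = 4/4 = 4*(1/4) = 1)
P(h) = 1 + h (P(h) = h + 1 = 1 + h)
I(t, S) = 0 (I(t, S) = 0*t = 0)
g(Z, f) = 247 (g(Z, f) = ((1 + 5) + 13)*13 = (6 + 13)*13 = 19*13 = 247)
1763776 - ((-765678 + g(I(31, -35), -359)) - 412318) = 1763776 - ((-765678 + 247) - 412318) = 1763776 - (-765431 - 412318) = 1763776 - 1*(-1177749) = 1763776 + 1177749 = 2941525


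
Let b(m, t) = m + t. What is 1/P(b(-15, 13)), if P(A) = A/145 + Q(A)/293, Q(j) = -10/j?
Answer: 42485/139 ≈ 305.65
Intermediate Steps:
P(A) = -10/(293*A) + A/145 (P(A) = A/145 - 10/A/293 = A*(1/145) - 10/A*(1/293) = A/145 - 10/(293*A) = -10/(293*A) + A/145)
1/P(b(-15, 13)) = 1/(-10/(293*(-15 + 13)) + (-15 + 13)/145) = 1/(-10/293/(-2) + (1/145)*(-2)) = 1/(-10/293*(-½) - 2/145) = 1/(5/293 - 2/145) = 1/(139/42485) = 42485/139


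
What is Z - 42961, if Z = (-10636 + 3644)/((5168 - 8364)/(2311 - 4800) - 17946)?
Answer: -959404899695/22332199 ≈ -42961.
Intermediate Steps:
Z = 8701544/22332199 (Z = -6992/(-3196/(-2489) - 17946) = -6992/(-3196*(-1/2489) - 17946) = -6992/(3196/2489 - 17946) = -6992/(-44664398/2489) = -6992*(-2489/44664398) = 8701544/22332199 ≈ 0.38964)
Z - 42961 = 8701544/22332199 - 42961 = -959404899695/22332199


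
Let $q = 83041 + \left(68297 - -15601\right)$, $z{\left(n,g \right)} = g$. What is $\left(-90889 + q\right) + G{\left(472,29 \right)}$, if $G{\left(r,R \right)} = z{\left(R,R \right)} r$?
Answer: $89738$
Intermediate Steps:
$G{\left(r,R \right)} = R r$
$q = 166939$ ($q = 83041 + \left(68297 + 15601\right) = 83041 + 83898 = 166939$)
$\left(-90889 + q\right) + G{\left(472,29 \right)} = \left(-90889 + 166939\right) + 29 \cdot 472 = 76050 + 13688 = 89738$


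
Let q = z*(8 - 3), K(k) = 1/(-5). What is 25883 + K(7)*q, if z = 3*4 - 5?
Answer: 25876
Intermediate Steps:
K(k) = -1/5
z = 7 (z = 12 - 5 = 7)
q = 35 (q = 7*(8 - 3) = 7*5 = 35)
25883 + K(7)*q = 25883 - 1/5*35 = 25883 - 7 = 25876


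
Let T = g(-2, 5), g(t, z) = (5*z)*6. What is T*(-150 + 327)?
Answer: 26550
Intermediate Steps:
g(t, z) = 30*z
T = 150 (T = 30*5 = 150)
T*(-150 + 327) = 150*(-150 + 327) = 150*177 = 26550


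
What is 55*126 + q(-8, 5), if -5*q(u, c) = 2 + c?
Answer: 34643/5 ≈ 6928.6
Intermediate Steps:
q(u, c) = -⅖ - c/5 (q(u, c) = -(2 + c)/5 = -⅖ - c/5)
55*126 + q(-8, 5) = 55*126 + (-⅖ - ⅕*5) = 6930 + (-⅖ - 1) = 6930 - 7/5 = 34643/5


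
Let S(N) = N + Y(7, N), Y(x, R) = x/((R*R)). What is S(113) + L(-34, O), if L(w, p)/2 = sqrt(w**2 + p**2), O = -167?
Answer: 1442904/12769 + 2*sqrt(29045) ≈ 453.85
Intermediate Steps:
Y(x, R) = x/R**2 (Y(x, R) = x/(R**2) = x/R**2)
S(N) = N + 7/N**2
L(w, p) = 2*sqrt(p**2 + w**2) (L(w, p) = 2*sqrt(w**2 + p**2) = 2*sqrt(p**2 + w**2))
S(113) + L(-34, O) = (113 + 7/113**2) + 2*sqrt((-167)**2 + (-34)**2) = (113 + 7*(1/12769)) + 2*sqrt(27889 + 1156) = (113 + 7/12769) + 2*sqrt(29045) = 1442904/12769 + 2*sqrt(29045)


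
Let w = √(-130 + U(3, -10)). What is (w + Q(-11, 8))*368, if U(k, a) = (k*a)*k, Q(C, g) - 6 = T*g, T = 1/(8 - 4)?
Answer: 2944 + 736*I*√55 ≈ 2944.0 + 5458.3*I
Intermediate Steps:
T = ¼ (T = 1/4 = ¼ ≈ 0.25000)
Q(C, g) = 6 + g/4
U(k, a) = a*k² (U(k, a) = (a*k)*k = a*k²)
w = 2*I*√55 (w = √(-130 - 10*3²) = √(-130 - 10*9) = √(-130 - 90) = √(-220) = 2*I*√55 ≈ 14.832*I)
(w + Q(-11, 8))*368 = (2*I*√55 + (6 + (¼)*8))*368 = (2*I*√55 + (6 + 2))*368 = (2*I*√55 + 8)*368 = (8 + 2*I*√55)*368 = 2944 + 736*I*√55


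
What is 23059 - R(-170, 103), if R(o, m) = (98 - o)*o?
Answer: 68619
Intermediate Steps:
R(o, m) = o*(98 - o)
23059 - R(-170, 103) = 23059 - (-170)*(98 - 1*(-170)) = 23059 - (-170)*(98 + 170) = 23059 - (-170)*268 = 23059 - 1*(-45560) = 23059 + 45560 = 68619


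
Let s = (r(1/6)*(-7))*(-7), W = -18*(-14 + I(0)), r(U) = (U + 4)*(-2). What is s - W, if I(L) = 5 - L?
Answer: -1711/3 ≈ -570.33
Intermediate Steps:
r(U) = -8 - 2*U (r(U) = (4 + U)*(-2) = -8 - 2*U)
W = 162 (W = -18*(-14 + (5 - 1*0)) = -18*(-14 + (5 + 0)) = -18*(-14 + 5) = -18*(-9) = 162)
s = -1225/3 (s = ((-8 - 2/6)*(-7))*(-7) = ((-8 - 2*⅙)*(-7))*(-7) = ((-8 - ⅓)*(-7))*(-7) = -25/3*(-7)*(-7) = (175/3)*(-7) = -1225/3 ≈ -408.33)
s - W = -1225/3 - 1*162 = -1225/3 - 162 = -1711/3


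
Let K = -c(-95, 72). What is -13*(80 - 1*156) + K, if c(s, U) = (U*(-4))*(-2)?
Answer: 412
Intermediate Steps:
c(s, U) = 8*U (c(s, U) = -4*U*(-2) = 8*U)
K = -576 (K = -8*72 = -1*576 = -576)
-13*(80 - 1*156) + K = -13*(80 - 1*156) - 576 = -13*(80 - 156) - 576 = -13*(-76) - 576 = 988 - 576 = 412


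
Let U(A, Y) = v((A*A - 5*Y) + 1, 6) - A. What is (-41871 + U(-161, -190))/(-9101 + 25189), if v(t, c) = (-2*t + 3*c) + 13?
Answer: -95423/16088 ≈ -5.9313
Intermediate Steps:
v(t, c) = 13 - 2*t + 3*c
U(A, Y) = 29 - A - 2*A**2 + 10*Y (U(A, Y) = (13 - 2*((A*A - 5*Y) + 1) + 3*6) - A = (13 - 2*((A**2 - 5*Y) + 1) + 18) - A = (13 - 2*(1 + A**2 - 5*Y) + 18) - A = (13 + (-2 - 2*A**2 + 10*Y) + 18) - A = (29 - 2*A**2 + 10*Y) - A = 29 - A - 2*A**2 + 10*Y)
(-41871 + U(-161, -190))/(-9101 + 25189) = (-41871 + (29 - 1*(-161) - 2*(-161)**2 + 10*(-190)))/(-9101 + 25189) = (-41871 + (29 + 161 - 2*25921 - 1900))/16088 = (-41871 + (29 + 161 - 51842 - 1900))*(1/16088) = (-41871 - 53552)*(1/16088) = -95423*1/16088 = -95423/16088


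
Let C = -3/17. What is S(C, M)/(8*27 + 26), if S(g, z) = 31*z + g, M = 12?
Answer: 6321/4114 ≈ 1.5365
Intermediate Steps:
C = -3/17 (C = -3*1/17 = -3/17 ≈ -0.17647)
S(g, z) = g + 31*z
S(C, M)/(8*27 + 26) = (-3/17 + 31*12)/(8*27 + 26) = (-3/17 + 372)/(216 + 26) = (6321/17)/242 = (6321/17)*(1/242) = 6321/4114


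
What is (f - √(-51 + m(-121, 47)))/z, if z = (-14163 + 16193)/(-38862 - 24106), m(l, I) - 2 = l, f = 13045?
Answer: -82141756/203 + 31484*I*√170/1015 ≈ -4.0464e+5 + 404.43*I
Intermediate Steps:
m(l, I) = 2 + l
z = -1015/31484 (z = 2030/(-62968) = 2030*(-1/62968) = -1015/31484 ≈ -0.032239)
(f - √(-51 + m(-121, 47)))/z = (13045 - √(-51 + (2 - 121)))/(-1015/31484) = (13045 - √(-51 - 119))*(-31484/1015) = (13045 - √(-170))*(-31484/1015) = (13045 - I*√170)*(-31484/1015) = -82141756/203 + 31484*I*√170/1015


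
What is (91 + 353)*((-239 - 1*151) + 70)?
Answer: -142080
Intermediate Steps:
(91 + 353)*((-239 - 1*151) + 70) = 444*((-239 - 151) + 70) = 444*(-390 + 70) = 444*(-320) = -142080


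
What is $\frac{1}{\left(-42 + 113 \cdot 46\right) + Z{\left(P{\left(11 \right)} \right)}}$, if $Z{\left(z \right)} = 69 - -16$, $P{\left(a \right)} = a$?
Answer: $\frac{1}{5241} \approx 0.0001908$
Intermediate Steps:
$Z{\left(z \right)} = 85$ ($Z{\left(z \right)} = 69 + 16 = 85$)
$\frac{1}{\left(-42 + 113 \cdot 46\right) + Z{\left(P{\left(11 \right)} \right)}} = \frac{1}{\left(-42 + 113 \cdot 46\right) + 85} = \frac{1}{\left(-42 + 5198\right) + 85} = \frac{1}{5156 + 85} = \frac{1}{5241}$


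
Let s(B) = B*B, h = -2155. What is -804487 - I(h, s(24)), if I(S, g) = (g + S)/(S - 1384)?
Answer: -2847081072/3539 ≈ -8.0449e+5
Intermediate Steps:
s(B) = B²
I(S, g) = (S + g)/(-1384 + S)
-804487 - I(h, s(24)) = -804487 - (-2155 + 24²)/(-1384 - 2155) = -804487 - (-2155 + 576)/(-3539) = -804487 - (-1)*(-1579)/3539 = -804487 - 1*1579/3539 = -804487 - 1579/3539 = -2847081072/3539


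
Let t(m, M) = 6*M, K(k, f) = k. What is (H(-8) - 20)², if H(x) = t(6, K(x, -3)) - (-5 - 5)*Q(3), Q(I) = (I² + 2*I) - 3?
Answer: 2704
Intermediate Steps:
Q(I) = -3 + I² + 2*I
H(x) = 120 + 6*x (H(x) = 6*x - (-5 - 5)*(-3 + 3² + 2*3) = 6*x - (-10)*(-3 + 9 + 6) = 6*x - (-10)*12 = 6*x - 1*(-120) = 6*x + 120 = 120 + 6*x)
(H(-8) - 20)² = ((120 + 6*(-8)) - 20)² = ((120 - 48) - 20)² = (72 - 20)² = 52² = 2704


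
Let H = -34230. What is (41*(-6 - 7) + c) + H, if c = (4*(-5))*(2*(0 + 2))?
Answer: -34843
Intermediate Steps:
c = -80 (c = -40*2 = -20*4 = -80)
(41*(-6 - 7) + c) + H = (41*(-6 - 7) - 80) - 34230 = (41*(-13) - 80) - 34230 = (-533 - 80) - 34230 = -613 - 34230 = -34843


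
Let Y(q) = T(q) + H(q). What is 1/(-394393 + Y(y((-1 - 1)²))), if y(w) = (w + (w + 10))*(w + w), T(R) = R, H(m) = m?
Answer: -1/394105 ≈ -2.5374e-6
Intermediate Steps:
y(w) = 2*w*(10 + 2*w) (y(w) = (w + (10 + w))*(2*w) = (10 + 2*w)*(2*w) = 2*w*(10 + 2*w))
Y(q) = 2*q (Y(q) = q + q = 2*q)
1/(-394393 + Y(y((-1 - 1)²))) = 1/(-394393 + 2*(4*(-1 - 1)²*(5 + (-1 - 1)²))) = 1/(-394393 + 2*(4*(-2)²*(5 + (-2)²))) = 1/(-394393 + 2*(4*4*(5 + 4))) = 1/(-394393 + 2*(4*4*9)) = 1/(-394393 + 2*144) = 1/(-394393 + 288) = 1/(-394105) = -1/394105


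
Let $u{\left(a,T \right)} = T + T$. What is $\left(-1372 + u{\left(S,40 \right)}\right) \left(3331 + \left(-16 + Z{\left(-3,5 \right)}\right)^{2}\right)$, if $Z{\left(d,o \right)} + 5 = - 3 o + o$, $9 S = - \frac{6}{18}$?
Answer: $-5545264$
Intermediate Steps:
$S = - \frac{1}{27}$ ($S = \frac{\left(-6\right) \frac{1}{18}}{9} = \frac{1}{9} \left(- \frac{1}{3}\right) = - \frac{1}{27} \approx -0.037037$)
$u{\left(a,T \right)} = 2 T$
$Z{\left(d,o \right)} = -5 - 2 o$ ($Z{\left(d,o \right)} = -5 + \left(- 3 o + o\right) = -5 - 2 o$)
$\left(-1372 + u{\left(S,40 \right)}\right) \left(3331 + \left(-16 + Z{\left(-3,5 \right)}\right)^{2}\right) = \left(-1372 + 2 \cdot 40\right) \left(3331 + \left(-16 - 15\right)^{2}\right) = \left(-1372 + 80\right) \left(3331 + \left(-16 - 15\right)^{2}\right) = - 1292 \left(3331 + \left(-16 - 15\right)^{2}\right) = - 1292 \left(3331 + \left(-31\right)^{2}\right) = - 1292 \left(3331 + 961\right) = \left(-1292\right) 4292 = -5545264$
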